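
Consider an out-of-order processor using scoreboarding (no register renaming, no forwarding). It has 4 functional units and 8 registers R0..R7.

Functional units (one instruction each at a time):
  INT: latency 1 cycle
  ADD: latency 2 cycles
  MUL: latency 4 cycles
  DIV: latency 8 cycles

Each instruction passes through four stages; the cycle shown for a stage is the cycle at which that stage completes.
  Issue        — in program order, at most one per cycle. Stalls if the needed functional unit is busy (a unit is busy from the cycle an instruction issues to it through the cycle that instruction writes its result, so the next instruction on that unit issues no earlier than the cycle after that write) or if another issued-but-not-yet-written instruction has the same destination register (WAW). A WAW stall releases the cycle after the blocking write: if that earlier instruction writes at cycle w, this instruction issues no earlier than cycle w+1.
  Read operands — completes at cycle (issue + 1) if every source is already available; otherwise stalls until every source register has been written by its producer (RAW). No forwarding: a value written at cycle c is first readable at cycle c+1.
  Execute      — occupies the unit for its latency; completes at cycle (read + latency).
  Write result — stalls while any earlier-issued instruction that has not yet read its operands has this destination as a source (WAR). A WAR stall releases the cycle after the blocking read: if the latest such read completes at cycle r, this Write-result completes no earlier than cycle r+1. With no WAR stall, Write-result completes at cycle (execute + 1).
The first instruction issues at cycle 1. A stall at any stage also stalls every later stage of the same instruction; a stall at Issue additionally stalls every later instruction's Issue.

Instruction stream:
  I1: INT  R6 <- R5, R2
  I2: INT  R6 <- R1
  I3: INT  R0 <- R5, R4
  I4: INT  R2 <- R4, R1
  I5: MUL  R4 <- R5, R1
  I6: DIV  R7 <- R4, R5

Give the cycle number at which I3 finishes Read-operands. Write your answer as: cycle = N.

cycle = 10

c1: I1 issues→INT
c2: I1 reads
c3: I1 exec-done
c4: I1 writes R6
c5: I2 issues→INT
c6: I2 reads
c7: I2 exec-done
c8: I2 writes R6
c9: I3 issues→INT
c10: I3 reads
c11: I3 exec-done
c12: I3 writes R0
c13: I4 issues→INT
c14: I4 reads; I5 issues→MUL
c15: I4 exec-done; I5 reads; I6 issues→DIV
c16: I4 writes R2
c19: I5 exec-done
c20: I5 writes R4
c21: I6 reads
c29: I6 exec-done
c30: I6 writes R7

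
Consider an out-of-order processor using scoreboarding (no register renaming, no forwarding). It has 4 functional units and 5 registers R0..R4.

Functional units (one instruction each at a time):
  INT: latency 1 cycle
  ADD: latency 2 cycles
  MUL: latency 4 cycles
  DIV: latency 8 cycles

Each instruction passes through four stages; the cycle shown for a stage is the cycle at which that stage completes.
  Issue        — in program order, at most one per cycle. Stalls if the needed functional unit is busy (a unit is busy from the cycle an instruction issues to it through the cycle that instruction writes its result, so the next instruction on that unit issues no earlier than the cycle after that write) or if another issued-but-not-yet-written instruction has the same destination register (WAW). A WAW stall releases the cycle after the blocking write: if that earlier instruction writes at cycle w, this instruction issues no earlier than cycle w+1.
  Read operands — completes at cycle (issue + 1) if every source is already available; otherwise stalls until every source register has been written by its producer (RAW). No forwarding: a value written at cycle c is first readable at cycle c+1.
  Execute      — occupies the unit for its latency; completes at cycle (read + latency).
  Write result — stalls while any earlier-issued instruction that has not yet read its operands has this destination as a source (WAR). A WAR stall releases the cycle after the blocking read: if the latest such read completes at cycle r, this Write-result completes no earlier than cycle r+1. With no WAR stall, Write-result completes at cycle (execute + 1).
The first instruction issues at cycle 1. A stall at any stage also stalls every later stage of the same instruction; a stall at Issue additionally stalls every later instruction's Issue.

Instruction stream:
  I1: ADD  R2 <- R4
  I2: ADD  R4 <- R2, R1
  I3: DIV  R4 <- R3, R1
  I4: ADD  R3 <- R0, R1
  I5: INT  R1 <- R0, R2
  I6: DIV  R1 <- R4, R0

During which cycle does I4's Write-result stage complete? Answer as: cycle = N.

c1: I1 issues→ADD
c2: I1 reads
c4: I1 exec-done
c5: I1 writes R2
c6: I2 issues→ADD
c7: I2 reads
c9: I2 exec-done
c10: I2 writes R4
c11: I3 issues→DIV
c12: I3 reads; I4 issues→ADD
c13: I4 reads; I5 issues→INT
c14: I5 reads
c15: I4 exec-done; I5 exec-done
c16: I4 writes R3; I5 writes R1
c20: I3 exec-done
c21: I3 writes R4
c22: I6 issues→DIV
c23: I6 reads
c31: I6 exec-done
c32: I6 writes R1

cycle = 16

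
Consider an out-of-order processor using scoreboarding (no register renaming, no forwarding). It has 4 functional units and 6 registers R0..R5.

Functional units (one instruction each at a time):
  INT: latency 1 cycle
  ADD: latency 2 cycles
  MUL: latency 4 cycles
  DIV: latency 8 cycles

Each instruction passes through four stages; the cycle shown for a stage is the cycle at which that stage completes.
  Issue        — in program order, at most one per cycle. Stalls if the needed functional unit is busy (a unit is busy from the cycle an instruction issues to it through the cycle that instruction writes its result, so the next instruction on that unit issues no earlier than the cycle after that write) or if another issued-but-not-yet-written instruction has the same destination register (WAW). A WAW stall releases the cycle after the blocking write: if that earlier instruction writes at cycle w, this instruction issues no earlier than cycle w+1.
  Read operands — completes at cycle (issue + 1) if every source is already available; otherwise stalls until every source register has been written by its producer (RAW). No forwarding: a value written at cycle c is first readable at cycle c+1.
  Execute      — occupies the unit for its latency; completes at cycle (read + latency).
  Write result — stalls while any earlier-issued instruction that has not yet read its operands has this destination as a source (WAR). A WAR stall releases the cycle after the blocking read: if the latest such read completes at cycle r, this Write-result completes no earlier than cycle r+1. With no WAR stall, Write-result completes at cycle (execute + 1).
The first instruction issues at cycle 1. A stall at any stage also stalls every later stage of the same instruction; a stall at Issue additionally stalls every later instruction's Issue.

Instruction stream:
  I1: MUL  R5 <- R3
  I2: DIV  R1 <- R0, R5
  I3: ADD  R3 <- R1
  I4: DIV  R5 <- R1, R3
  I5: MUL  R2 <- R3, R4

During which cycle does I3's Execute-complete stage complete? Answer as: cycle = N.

cycle 1: I1 issues→MUL
cycle 2: I1 reads · I2 issues→DIV
cycle 3: I3 issues→ADD
cycle 6: I1 exec-done
cycle 7: I1 writes R5
cycle 8: I2 reads
cycle 16: I2 exec-done
cycle 17: I2 writes R1
cycle 18: I3 reads · I4 issues→DIV
cycle 19: I5 issues→MUL
cycle 20: I3 exec-done
cycle 21: I3 writes R3
cycle 22: I4 reads · I5 reads
cycle 26: I5 exec-done
cycle 27: I5 writes R2
cycle 30: I4 exec-done
cycle 31: I4 writes R5

cycle = 20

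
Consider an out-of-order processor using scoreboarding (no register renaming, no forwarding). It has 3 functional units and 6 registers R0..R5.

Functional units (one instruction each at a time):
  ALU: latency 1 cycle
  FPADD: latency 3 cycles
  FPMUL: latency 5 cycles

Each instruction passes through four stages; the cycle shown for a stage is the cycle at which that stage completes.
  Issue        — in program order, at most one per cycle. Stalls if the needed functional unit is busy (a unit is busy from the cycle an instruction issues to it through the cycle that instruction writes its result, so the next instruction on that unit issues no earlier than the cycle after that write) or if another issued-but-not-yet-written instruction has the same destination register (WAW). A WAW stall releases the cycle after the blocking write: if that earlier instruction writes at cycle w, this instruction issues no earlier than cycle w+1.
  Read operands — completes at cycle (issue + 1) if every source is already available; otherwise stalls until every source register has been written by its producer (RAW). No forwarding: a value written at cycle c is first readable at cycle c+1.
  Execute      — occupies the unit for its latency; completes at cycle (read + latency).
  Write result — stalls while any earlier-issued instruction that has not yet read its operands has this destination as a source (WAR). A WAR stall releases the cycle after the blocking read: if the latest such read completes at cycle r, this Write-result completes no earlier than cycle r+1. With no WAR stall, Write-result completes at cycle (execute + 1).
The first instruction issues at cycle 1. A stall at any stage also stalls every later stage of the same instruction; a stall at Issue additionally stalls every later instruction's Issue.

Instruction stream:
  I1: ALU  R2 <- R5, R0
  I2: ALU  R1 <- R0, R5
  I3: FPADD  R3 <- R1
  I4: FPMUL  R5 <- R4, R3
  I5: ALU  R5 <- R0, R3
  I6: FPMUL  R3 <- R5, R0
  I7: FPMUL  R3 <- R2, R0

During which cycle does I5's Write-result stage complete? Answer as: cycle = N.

cycle 1: I1→ALU
cycle 2: I1 RO
cycle 3: I1 EX
cycle 4: I1 WR R2
cycle 5: I2→ALU
cycle 6: I2 RO | I3→FPADD
cycle 7: I2 EX | I4→FPMUL
cycle 8: I2 WR R1
cycle 9: I3 RO
cycle 12: I3 EX
cycle 13: I3 WR R3
cycle 14: I4 RO
cycle 19: I4 EX
cycle 20: I4 WR R5
cycle 21: I5→ALU
cycle 22: I5 RO | I6→FPMUL
cycle 23: I5 EX
cycle 24: I5 WR R5
cycle 25: I6 RO
cycle 30: I6 EX
cycle 31: I6 WR R3
cycle 32: I7→FPMUL
cycle 33: I7 RO
cycle 38: I7 EX
cycle 39: I7 WR R3

cycle = 24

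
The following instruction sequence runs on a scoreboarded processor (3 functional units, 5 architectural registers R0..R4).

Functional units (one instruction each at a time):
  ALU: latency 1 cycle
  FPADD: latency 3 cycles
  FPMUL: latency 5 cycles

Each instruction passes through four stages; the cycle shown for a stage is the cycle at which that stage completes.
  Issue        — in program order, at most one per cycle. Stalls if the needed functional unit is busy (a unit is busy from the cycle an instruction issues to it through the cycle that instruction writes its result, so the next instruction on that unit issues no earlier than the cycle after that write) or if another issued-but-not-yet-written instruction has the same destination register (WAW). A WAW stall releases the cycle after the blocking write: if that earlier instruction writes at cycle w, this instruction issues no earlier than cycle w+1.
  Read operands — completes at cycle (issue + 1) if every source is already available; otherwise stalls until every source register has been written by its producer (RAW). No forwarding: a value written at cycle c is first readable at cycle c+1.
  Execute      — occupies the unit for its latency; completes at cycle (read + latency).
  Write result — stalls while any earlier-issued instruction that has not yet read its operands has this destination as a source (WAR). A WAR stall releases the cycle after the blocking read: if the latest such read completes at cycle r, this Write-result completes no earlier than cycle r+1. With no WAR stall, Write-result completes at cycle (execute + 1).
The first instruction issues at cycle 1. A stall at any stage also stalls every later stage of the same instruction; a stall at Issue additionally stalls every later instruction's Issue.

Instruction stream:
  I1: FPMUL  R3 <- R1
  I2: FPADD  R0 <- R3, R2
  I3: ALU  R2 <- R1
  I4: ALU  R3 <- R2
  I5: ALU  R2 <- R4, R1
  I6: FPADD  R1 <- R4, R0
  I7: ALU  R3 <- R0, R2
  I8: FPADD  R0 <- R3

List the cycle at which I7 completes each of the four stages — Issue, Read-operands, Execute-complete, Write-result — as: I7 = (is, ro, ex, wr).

I7 = (19, 20, 21, 22)

t=1  issue I1 (FPMUL)
t=2  I1 read-ops, issue I2 (FPADD)
t=3  issue I3 (ALU)
t=4  I3 read-ops
t=5  I3 finished on ALU
t=7  I1 finished on FPMUL
t=8  I1→R3
t=9  I2 read-ops
t=10  I3→R2
t=11  issue I4 (ALU)
t=12  I2 finished on FPADD, I4 read-ops
t=13  I2→R0, I4 finished on ALU
t=14  I4→R3
t=15  issue I5 (ALU)
t=16  I5 read-ops, issue I6 (FPADD)
t=17  I5 finished on ALU, I6 read-ops
t=18  I5→R2
t=19  issue I7 (ALU)
t=20  I6 finished on FPADD, I7 read-ops
t=21  I6→R1, I7 finished on ALU
t=22  I7→R3, issue I8 (FPADD)
t=23  I8 read-ops
t=26  I8 finished on FPADD
t=27  I8→R0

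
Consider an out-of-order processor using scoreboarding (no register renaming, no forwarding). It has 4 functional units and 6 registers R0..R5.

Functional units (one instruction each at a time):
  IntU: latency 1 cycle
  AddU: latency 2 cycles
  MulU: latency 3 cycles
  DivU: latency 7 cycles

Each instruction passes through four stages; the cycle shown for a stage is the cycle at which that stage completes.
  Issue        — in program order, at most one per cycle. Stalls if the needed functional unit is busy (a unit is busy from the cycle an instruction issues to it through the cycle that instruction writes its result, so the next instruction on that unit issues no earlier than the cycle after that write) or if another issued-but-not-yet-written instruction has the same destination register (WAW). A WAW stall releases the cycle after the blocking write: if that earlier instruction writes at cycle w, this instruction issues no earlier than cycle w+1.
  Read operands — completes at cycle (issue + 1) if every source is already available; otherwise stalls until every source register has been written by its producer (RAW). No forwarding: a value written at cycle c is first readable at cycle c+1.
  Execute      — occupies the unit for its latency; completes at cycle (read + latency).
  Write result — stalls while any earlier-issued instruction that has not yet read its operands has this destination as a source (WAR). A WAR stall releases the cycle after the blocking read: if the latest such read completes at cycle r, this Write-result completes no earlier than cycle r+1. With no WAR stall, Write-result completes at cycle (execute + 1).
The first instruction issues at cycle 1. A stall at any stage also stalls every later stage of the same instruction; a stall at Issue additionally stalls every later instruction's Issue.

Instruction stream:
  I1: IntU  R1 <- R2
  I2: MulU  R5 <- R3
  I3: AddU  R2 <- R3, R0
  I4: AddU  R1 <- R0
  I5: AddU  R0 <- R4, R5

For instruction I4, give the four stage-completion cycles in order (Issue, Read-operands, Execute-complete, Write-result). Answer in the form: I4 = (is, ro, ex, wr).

c1: I1 issues→IntU
c2: I1 reads · I2 issues→MulU
c3: I1 exec-done · I2 reads · I3 issues→AddU
c4: I1 writes R1 · I3 reads
c6: I2 exec-done · I3 exec-done
c7: I2 writes R5 · I3 writes R2
c8: I4 issues→AddU
c9: I4 reads
c11: I4 exec-done
c12: I4 writes R1
c13: I5 issues→AddU
c14: I5 reads
c16: I5 exec-done
c17: I5 writes R0

I4 = (8, 9, 11, 12)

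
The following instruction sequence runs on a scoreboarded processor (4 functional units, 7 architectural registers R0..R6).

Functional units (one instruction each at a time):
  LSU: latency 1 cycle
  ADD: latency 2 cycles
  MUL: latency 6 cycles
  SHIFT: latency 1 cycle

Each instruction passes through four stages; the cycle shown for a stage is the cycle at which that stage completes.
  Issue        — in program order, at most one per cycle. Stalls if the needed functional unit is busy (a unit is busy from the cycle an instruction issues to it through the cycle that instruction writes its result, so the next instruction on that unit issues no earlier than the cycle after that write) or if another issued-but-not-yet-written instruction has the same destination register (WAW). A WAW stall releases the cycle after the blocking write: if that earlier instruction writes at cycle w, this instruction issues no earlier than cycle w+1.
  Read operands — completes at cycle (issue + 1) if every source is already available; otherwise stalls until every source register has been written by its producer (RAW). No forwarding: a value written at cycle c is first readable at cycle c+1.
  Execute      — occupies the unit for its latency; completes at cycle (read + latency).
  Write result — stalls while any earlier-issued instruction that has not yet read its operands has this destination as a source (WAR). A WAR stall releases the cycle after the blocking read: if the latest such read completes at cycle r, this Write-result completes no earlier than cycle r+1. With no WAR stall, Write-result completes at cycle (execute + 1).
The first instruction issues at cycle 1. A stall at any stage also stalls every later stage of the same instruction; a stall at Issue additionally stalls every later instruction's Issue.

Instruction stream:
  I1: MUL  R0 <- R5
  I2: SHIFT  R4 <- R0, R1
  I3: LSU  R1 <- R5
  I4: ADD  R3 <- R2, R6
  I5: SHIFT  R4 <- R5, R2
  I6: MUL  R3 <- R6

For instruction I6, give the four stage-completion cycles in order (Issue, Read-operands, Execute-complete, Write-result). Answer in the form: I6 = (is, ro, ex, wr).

I6 = (14, 15, 21, 22)

I1 -> (1, 2, 8, 9)
I2 -> (2, 10, 11, 12)  // RAW R0: wait I1 write@9
I3 -> (3, 4, 5, 11)  // WAR R1: wait I2 read@10
I4 -> (4, 5, 7, 8)
I5 -> (13, 14, 15, 16)  // struct: SHIFT busy until I2 writes@12
I6 -> (14, 15, 21, 22)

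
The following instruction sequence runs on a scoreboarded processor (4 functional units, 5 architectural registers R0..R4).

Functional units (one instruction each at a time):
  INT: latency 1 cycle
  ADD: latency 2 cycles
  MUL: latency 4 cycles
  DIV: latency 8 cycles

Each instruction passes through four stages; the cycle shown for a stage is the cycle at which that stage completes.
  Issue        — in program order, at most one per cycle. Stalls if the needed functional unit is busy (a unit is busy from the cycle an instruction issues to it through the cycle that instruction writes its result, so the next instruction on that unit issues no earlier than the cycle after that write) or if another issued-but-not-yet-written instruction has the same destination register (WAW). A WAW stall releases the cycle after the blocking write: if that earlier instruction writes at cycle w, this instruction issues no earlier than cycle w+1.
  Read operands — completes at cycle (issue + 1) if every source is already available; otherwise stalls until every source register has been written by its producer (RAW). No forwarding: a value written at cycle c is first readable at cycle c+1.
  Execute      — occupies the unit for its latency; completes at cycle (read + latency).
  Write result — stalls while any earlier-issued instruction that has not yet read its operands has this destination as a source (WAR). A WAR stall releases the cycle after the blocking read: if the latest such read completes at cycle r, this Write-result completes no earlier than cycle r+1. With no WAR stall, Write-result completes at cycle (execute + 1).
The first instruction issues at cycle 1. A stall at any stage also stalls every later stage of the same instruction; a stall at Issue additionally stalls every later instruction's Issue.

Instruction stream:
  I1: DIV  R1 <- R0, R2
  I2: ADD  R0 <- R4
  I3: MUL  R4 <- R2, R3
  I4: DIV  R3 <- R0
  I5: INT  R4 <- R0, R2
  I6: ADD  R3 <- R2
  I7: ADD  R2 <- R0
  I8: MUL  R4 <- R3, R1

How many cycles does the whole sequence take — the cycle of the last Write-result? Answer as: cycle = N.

cycle = 35

1) issue 1, read 2, done 10, write 11
2) issue 2, read 3, done 5, write 6
3) issue 3, read 4, done 8, write 9
4) issue 12, read 13, done 21, write 22  <struct: DIV busy until I1 writes@11>
5) issue 13, read 14, done 15, write 16
6) issue 23, read 24, done 26, write 27  <WAW R3: wait I4 write@22>
7) issue 28, read 29, done 31, write 32  <struct: ADD busy until I6 writes@27>
8) issue 29, read 30, done 34, write 35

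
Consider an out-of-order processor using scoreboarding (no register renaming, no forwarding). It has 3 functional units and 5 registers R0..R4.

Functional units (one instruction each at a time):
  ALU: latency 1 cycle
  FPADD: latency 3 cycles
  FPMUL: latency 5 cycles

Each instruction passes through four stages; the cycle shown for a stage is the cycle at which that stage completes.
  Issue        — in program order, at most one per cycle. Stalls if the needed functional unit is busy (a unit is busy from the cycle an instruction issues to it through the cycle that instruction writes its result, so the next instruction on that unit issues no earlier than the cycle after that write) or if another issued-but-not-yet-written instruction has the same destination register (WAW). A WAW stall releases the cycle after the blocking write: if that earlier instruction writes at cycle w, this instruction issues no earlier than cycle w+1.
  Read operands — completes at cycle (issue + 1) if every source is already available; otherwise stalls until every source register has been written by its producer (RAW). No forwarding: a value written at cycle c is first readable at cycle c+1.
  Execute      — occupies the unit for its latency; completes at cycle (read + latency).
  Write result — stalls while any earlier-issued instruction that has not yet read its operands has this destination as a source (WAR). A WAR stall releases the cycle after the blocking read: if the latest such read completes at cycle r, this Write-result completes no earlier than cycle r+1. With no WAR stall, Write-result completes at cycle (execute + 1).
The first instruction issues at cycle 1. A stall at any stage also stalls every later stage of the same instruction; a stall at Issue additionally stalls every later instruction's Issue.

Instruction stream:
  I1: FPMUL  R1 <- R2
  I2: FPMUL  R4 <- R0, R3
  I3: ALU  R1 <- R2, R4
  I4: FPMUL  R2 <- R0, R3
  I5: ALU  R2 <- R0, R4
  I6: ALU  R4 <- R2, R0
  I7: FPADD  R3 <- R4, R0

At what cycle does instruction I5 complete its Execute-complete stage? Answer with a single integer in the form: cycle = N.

cycle = 27

  I1 | 1 | 2 | 7 | 8
  I2 | 9 | 10 | 15 | 16   struct: FPMUL busy until I1 writes@8
  I3 | 10 | 17 | 18 | 19   RAW R4: wait I2 write@16
  I4 | 17 | 18 | 23 | 24   struct: FPMUL busy until I2 writes@16
  I5 | 25 | 26 | 27 | 28   WAW R2: wait I4 write@24
  I6 | 29 | 30 | 31 | 32   struct: ALU busy until I5 writes@28
  I7 | 30 | 33 | 36 | 37   RAW R4: wait I6 write@32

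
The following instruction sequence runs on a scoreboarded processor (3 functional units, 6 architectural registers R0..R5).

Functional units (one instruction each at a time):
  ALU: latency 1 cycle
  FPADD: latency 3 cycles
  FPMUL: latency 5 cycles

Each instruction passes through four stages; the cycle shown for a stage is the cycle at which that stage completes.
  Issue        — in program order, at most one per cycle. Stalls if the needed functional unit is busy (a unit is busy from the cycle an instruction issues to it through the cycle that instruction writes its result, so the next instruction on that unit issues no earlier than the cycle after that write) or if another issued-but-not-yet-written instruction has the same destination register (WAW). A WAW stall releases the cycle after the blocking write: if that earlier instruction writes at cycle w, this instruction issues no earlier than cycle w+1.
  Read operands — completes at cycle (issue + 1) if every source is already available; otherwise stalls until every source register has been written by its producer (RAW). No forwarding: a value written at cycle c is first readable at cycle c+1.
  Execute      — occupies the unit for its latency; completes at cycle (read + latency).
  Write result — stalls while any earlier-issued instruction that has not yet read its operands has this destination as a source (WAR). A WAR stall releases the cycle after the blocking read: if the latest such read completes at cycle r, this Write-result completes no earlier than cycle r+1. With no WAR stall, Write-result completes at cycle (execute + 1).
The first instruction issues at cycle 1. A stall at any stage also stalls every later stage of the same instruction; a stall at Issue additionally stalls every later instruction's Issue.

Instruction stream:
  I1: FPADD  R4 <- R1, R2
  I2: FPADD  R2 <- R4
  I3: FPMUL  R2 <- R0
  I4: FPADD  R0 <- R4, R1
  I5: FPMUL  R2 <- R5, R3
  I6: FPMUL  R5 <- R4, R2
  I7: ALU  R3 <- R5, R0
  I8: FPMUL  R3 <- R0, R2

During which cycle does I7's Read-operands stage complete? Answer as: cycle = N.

cycle = 37

I1 -> (1, 2, 5, 6)
I2 -> (7, 8, 11, 12)  // struct: FPADD busy until I1 writes@6
I3 -> (13, 14, 19, 20)  // WAW R2: wait I2 write@12
I4 -> (14, 15, 18, 19)
I5 -> (21, 22, 27, 28)  // struct: FPMUL busy until I3 writes@20
I6 -> (29, 30, 35, 36)  // struct: FPMUL busy until I5 writes@28
I7 -> (30, 37, 38, 39)  // RAW R5: wait I6 write@36
I8 -> (40, 41, 46, 47)  // WAW R3: wait I7 write@39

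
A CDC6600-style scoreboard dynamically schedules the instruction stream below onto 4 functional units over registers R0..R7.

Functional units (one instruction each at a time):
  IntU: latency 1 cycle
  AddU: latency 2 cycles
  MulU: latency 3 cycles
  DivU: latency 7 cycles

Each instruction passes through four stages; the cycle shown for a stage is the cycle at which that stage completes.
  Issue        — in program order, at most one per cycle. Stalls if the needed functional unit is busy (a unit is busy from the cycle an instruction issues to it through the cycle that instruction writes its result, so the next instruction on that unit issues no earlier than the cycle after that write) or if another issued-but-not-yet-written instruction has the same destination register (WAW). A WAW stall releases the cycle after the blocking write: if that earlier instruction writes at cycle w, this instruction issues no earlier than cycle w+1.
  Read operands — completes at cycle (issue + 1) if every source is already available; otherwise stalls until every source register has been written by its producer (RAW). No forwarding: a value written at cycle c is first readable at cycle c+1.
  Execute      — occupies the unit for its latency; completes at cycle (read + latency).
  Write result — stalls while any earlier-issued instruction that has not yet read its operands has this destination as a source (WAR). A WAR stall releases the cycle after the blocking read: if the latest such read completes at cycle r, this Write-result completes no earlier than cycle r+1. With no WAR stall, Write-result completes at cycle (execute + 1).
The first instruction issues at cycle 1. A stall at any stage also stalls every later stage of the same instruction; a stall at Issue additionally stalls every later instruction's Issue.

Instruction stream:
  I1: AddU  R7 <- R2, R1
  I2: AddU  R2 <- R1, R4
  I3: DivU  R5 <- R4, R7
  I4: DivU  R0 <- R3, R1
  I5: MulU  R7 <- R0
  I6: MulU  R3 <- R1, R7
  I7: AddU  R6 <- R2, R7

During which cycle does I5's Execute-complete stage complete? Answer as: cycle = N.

cycle = 30

[1] I1 dispatched to AddU
[2] I1 operands ready
[4] I1 complete
[5] R7←I1
[6] I2 dispatched to AddU
[7] I2 operands ready, I3 dispatched to DivU
[8] I3 operands ready
[9] I2 complete
[10] R2←I2
[15] I3 complete
[16] R5←I3
[17] I4 dispatched to DivU
[18] I4 operands ready, I5 dispatched to MulU
[25] I4 complete
[26] R0←I4
[27] I5 operands ready
[30] I5 complete
[31] R7←I5
[32] I6 dispatched to MulU
[33] I6 operands ready, I7 dispatched to AddU
[34] I7 operands ready
[36] I6 complete, I7 complete
[37] R3←I6, R6←I7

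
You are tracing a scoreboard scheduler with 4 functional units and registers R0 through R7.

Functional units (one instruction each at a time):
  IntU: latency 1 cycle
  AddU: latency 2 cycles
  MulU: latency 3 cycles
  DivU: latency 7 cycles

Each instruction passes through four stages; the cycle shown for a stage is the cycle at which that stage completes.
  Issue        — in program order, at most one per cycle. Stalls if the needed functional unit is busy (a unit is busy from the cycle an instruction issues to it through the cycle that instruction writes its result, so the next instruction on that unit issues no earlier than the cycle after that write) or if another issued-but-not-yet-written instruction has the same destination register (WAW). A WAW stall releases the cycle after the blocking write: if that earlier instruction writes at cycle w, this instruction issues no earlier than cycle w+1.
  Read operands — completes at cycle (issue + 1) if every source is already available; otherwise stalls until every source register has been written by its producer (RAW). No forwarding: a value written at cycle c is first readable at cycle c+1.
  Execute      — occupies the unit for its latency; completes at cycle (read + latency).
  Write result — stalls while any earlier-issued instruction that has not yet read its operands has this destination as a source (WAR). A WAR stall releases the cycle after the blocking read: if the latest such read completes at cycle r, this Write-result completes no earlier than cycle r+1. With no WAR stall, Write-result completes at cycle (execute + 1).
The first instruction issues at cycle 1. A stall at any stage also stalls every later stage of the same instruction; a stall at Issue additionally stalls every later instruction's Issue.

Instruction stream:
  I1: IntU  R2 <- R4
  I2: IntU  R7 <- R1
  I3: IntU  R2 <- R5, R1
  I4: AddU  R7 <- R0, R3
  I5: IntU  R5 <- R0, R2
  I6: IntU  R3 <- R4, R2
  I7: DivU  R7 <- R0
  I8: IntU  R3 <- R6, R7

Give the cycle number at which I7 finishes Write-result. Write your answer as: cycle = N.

t=1  issue I1 (IntU)
t=2  I1 read-ops
t=3  I1 finished on IntU
t=4  I1→R2
t=5  issue I2 (IntU)
t=6  I2 read-ops
t=7  I2 finished on IntU
t=8  I2→R7
t=9  issue I3 (IntU)
t=10  I3 read-ops; issue I4 (AddU)
t=11  I3 finished on IntU; I4 read-ops
t=12  I3→R2
t=13  I4 finished on AddU; issue I5 (IntU)
t=14  I4→R7; I5 read-ops
t=15  I5 finished on IntU
t=16  I5→R5
t=17  issue I6 (IntU)
t=18  I6 read-ops; issue I7 (DivU)
t=19  I6 finished on IntU; I7 read-ops
t=20  I6→R3
t=21  issue I8 (IntU)
t=26  I7 finished on DivU
t=27  I7→R7
t=28  I8 read-ops
t=29  I8 finished on IntU
t=30  I8→R3

cycle = 27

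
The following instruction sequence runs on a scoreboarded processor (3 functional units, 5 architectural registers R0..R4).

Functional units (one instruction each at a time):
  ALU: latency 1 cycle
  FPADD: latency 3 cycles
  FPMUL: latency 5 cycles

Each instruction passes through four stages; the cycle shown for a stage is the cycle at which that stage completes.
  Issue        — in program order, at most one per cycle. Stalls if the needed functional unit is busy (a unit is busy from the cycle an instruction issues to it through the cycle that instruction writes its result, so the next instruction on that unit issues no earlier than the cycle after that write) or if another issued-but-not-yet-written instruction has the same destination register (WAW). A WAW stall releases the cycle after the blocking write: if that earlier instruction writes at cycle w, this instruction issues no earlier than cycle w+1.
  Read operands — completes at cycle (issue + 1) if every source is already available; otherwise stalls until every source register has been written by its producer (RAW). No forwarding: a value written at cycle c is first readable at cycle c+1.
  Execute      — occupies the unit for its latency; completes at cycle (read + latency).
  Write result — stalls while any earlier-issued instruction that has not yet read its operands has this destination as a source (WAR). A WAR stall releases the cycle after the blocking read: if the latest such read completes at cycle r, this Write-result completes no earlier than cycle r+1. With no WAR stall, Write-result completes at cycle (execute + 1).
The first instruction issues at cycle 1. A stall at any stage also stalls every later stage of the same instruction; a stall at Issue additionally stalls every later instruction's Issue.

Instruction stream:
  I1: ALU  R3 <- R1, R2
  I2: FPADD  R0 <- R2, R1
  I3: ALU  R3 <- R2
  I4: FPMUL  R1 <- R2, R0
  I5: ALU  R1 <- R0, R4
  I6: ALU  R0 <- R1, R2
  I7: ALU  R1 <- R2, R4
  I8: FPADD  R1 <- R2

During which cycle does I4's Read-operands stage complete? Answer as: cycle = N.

cycle 1: I1 dispatched to ALU
cycle 2: I1 operands ready | I2 dispatched to FPADD
cycle 3: I1 complete | I2 operands ready
cycle 4: R3←I1
cycle 5: I3 dispatched to ALU
cycle 6: I2 complete | I3 operands ready | I4 dispatched to FPMUL
cycle 7: R0←I2 | I3 complete
cycle 8: R3←I3 | I4 operands ready
cycle 13: I4 complete
cycle 14: R1←I4
cycle 15: I5 dispatched to ALU
cycle 16: I5 operands ready
cycle 17: I5 complete
cycle 18: R1←I5
cycle 19: I6 dispatched to ALU
cycle 20: I6 operands ready
cycle 21: I6 complete
cycle 22: R0←I6
cycle 23: I7 dispatched to ALU
cycle 24: I7 operands ready
cycle 25: I7 complete
cycle 26: R1←I7
cycle 27: I8 dispatched to FPADD
cycle 28: I8 operands ready
cycle 31: I8 complete
cycle 32: R1←I8

cycle = 8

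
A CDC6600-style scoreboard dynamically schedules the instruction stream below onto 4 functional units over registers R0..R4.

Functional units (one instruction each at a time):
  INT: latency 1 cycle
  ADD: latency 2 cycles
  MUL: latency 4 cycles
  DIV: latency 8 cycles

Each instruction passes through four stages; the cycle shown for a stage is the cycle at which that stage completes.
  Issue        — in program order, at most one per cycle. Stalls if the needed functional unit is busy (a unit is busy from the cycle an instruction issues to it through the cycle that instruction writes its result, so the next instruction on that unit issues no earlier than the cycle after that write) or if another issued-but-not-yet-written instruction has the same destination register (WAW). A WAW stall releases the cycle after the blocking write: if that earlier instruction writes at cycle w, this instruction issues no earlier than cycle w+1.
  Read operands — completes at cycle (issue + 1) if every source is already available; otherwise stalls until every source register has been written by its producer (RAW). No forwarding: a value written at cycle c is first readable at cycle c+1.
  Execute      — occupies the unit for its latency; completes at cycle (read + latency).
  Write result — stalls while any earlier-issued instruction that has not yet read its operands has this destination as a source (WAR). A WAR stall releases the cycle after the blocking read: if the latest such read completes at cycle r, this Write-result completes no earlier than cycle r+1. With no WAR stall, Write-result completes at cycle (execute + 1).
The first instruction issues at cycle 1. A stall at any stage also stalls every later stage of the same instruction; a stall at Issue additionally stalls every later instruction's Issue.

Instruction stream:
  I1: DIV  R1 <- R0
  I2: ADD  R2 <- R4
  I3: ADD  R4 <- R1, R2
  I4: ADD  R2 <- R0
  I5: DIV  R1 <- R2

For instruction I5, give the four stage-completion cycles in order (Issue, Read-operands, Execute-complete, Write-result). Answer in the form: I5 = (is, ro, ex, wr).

c1: I1→DIV
c2: I1 RO · I2→ADD
c3: I2 RO
c5: I2 EX
c6: I2 WR R2
c7: I3→ADD
c10: I1 EX
c11: I1 WR R1
c12: I3 RO
c14: I3 EX
c15: I3 WR R4
c16: I4→ADD
c17: I4 RO · I5→DIV
c19: I4 EX
c20: I4 WR R2
c21: I5 RO
c29: I5 EX
c30: I5 WR R1

I5 = (17, 21, 29, 30)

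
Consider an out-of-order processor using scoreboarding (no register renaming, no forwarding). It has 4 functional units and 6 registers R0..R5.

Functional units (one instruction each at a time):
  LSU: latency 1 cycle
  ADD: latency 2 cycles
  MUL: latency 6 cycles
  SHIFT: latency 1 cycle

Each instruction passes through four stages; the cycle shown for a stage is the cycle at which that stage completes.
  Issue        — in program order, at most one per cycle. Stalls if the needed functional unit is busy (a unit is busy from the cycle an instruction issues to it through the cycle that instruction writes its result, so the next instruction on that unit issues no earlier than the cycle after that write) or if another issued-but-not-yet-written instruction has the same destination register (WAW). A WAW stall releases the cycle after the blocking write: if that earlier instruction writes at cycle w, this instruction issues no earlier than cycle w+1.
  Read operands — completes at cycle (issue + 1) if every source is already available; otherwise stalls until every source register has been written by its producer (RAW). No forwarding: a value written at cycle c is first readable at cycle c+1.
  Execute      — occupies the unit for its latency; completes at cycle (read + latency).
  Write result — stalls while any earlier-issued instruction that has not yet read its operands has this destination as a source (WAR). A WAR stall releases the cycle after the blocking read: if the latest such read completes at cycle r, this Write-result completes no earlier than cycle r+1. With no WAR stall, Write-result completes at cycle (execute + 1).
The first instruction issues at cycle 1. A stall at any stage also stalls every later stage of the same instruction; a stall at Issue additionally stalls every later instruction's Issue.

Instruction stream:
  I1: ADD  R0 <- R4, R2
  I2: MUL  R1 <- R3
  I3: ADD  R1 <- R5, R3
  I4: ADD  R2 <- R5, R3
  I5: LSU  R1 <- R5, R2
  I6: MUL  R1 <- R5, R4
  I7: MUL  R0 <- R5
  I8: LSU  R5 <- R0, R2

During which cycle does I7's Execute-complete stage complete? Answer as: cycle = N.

c1: issue I1 (ADD)
c2: I1 read-ops · issue I2 (MUL)
c3: I2 read-ops
c4: I1 finished on ADD
c5: I1→R0
c9: I2 finished on MUL
c10: I2→R1
c11: issue I3 (ADD)
c12: I3 read-ops
c14: I3 finished on ADD
c15: I3→R1
c16: issue I4 (ADD)
c17: I4 read-ops · issue I5 (LSU)
c19: I4 finished on ADD
c20: I4→R2
c21: I5 read-ops
c22: I5 finished on LSU
c23: I5→R1
c24: issue I6 (MUL)
c25: I6 read-ops
c31: I6 finished on MUL
c32: I6→R1
c33: issue I7 (MUL)
c34: I7 read-ops · issue I8 (LSU)
c40: I7 finished on MUL
c41: I7→R0
c42: I8 read-ops
c43: I8 finished on LSU
c44: I8→R5

cycle = 40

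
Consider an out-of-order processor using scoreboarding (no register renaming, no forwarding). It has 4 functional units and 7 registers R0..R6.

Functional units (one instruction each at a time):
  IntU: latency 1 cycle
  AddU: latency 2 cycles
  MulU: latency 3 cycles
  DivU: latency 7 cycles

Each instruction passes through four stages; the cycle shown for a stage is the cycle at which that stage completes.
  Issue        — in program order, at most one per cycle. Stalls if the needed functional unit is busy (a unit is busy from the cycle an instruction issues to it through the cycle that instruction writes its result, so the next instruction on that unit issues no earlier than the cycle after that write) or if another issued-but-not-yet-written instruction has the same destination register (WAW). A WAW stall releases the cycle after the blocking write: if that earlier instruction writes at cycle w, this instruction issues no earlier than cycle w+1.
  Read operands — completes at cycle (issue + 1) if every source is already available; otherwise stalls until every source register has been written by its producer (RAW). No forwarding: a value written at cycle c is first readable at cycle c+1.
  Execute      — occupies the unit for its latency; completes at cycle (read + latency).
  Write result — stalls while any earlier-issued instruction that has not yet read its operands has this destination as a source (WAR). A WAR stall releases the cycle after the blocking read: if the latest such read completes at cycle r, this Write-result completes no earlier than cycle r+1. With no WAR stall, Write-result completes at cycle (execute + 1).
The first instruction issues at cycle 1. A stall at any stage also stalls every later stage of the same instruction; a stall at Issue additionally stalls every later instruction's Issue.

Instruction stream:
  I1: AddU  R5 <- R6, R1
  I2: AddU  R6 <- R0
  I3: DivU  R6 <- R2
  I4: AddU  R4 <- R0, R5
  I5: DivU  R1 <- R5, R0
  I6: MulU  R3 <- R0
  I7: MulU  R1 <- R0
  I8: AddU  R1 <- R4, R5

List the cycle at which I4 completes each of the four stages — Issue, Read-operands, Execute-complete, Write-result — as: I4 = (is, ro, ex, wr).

I4 = (12, 13, 15, 16)

cycle 1: I1 dispatched to AddU
cycle 2: I1 operands ready
cycle 4: I1 complete
cycle 5: R5←I1
cycle 6: I2 dispatched to AddU
cycle 7: I2 operands ready
cycle 9: I2 complete
cycle 10: R6←I2
cycle 11: I3 dispatched to DivU
cycle 12: I3 operands ready · I4 dispatched to AddU
cycle 13: I4 operands ready
cycle 15: I4 complete
cycle 16: R4←I4
cycle 19: I3 complete
cycle 20: R6←I3
cycle 21: I5 dispatched to DivU
cycle 22: I5 operands ready · I6 dispatched to MulU
cycle 23: I6 operands ready
cycle 26: I6 complete
cycle 27: R3←I6
cycle 29: I5 complete
cycle 30: R1←I5
cycle 31: I7 dispatched to MulU
cycle 32: I7 operands ready
cycle 35: I7 complete
cycle 36: R1←I7
cycle 37: I8 dispatched to AddU
cycle 38: I8 operands ready
cycle 40: I8 complete
cycle 41: R1←I8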